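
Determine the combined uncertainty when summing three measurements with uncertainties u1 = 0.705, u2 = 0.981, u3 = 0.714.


For a sum of independent quantities, uc = sqrt(u1^2 + u2^2 + u3^2).
uc = sqrt(0.705^2 + 0.981^2 + 0.714^2)
uc = sqrt(0.497025 + 0.962361 + 0.509796)
uc = 1.4033

1.4033


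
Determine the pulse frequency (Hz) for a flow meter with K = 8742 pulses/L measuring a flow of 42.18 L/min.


Frequency = K * Q / 60 (converting L/min to L/s).
f = 8742 * 42.18 / 60
f = 368737.56 / 60
f = 6145.63 Hz

6145.63 Hz


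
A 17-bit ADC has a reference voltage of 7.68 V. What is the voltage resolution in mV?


The resolution (LSB) of an ADC is Vref / 2^n.
LSB = 7.68 / 2^17
LSB = 7.68 / 131072
LSB = 5.859e-05 V = 0.05859375 mV

0.05859375 mV


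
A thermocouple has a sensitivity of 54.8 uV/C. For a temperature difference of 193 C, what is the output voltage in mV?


The thermocouple output V = sensitivity * dT.
V = 54.8 uV/C * 193 C
V = 10576.4 uV
V = 10.576 mV

10.576 mV


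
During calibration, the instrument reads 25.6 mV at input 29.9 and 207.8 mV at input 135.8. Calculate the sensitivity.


Sensitivity = (y2 - y1) / (x2 - x1).
S = (207.8 - 25.6) / (135.8 - 29.9)
S = 182.2 / 105.9
S = 1.7205 mV/unit

1.7205 mV/unit


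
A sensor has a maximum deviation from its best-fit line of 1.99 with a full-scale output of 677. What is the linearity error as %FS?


Linearity error = (max deviation / full scale) * 100%.
Linearity = (1.99 / 677) * 100
Linearity = 0.294 %FS

0.294 %FS


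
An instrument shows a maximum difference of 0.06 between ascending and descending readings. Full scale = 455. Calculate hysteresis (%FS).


Hysteresis = (max difference / full scale) * 100%.
H = (0.06 / 455) * 100
H = 0.013 %FS

0.013 %FS


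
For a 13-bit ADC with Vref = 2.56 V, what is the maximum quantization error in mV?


The maximum quantization error is +/- LSB/2.
LSB = Vref / 2^n = 2.56 / 8192 = 0.0003125 V
Max error = LSB / 2 = 0.0003125 / 2 = 0.00015625 V
Max error = 0.1562 mV

0.1562 mV


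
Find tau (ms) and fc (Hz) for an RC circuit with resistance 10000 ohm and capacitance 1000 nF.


Time constant: tau = R * C.
tau = 10000 * 1.00e-06 = 0.01 s
tau = 10.0 ms
Cutoff frequency: fc = 1 / (2*pi*R*C).
fc = 1 / (2*pi*0.01) = 15.92 Hz

tau = 10.0 ms, fc = 15.92 Hz


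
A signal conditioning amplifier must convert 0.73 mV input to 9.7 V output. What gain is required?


Gain = Vout / Vin (converting to same units).
G = 9.7 V / 0.73 mV
G = 9700.0 mV / 0.73 mV
G = 13287.67

13287.67


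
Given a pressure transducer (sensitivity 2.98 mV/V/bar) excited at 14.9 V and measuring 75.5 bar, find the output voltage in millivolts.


Output = sensitivity * Vex * P.
Vout = 2.98 * 14.9 * 75.5
Vout = 44.402 * 75.5
Vout = 3352.35 mV

3352.35 mV


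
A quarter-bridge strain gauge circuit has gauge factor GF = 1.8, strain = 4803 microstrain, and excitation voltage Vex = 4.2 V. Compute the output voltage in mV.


Quarter bridge output: Vout = (GF * epsilon * Vex) / 4.
Vout = (1.8 * 4803e-6 * 4.2) / 4
Vout = 0.03631068 / 4 V
Vout = 0.00907767 V = 9.0777 mV

9.0777 mV


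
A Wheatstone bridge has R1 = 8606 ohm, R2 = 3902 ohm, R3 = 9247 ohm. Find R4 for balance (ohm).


At balance: R1*R4 = R2*R3, so R4 = R2*R3/R1.
R4 = 3902 * 9247 / 8606
R4 = 36081794 / 8606
R4 = 4192.63 ohm

4192.63 ohm


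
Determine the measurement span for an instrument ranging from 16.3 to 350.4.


Span = upper range - lower range.
Span = 350.4 - (16.3)
Span = 334.1

334.1


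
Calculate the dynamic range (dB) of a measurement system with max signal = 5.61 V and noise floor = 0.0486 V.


Dynamic range = 20 * log10(Vmax / Vnoise).
DR = 20 * log10(5.61 / 0.0486)
DR = 20 * log10(115.43)
DR = 41.25 dB

41.25 dB


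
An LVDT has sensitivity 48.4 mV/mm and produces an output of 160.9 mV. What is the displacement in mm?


Displacement = Vout / sensitivity.
d = 160.9 / 48.4
d = 3.324 mm

3.324 mm


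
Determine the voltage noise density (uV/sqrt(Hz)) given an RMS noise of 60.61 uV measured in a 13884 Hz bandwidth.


Noise spectral density = Vrms / sqrt(BW).
NSD = 60.61 / sqrt(13884)
NSD = 60.61 / 117.8304
NSD = 0.5144 uV/sqrt(Hz)

0.5144 uV/sqrt(Hz)


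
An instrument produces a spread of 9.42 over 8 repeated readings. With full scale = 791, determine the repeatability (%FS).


Repeatability = (spread / full scale) * 100%.
R = (9.42 / 791) * 100
R = 1.191 %FS

1.191 %FS


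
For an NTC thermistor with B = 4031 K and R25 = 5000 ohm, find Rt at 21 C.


NTC thermistor equation: Rt = R25 * exp(B * (1/T - 1/T25)).
T in Kelvin: 294.15 K, T25 = 298.15 K
1/T - 1/T25 = 1/294.15 - 1/298.15 = 4.561e-05
B * (1/T - 1/T25) = 4031 * 4.561e-05 = 0.1839
Rt = 5000 * exp(0.1839) = 6009.2 ohm

6009.2 ohm


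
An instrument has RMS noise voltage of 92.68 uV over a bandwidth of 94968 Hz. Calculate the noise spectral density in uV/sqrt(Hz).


Noise spectral density = Vrms / sqrt(BW).
NSD = 92.68 / sqrt(94968)
NSD = 92.68 / 308.1688
NSD = 0.3007 uV/sqrt(Hz)

0.3007 uV/sqrt(Hz)


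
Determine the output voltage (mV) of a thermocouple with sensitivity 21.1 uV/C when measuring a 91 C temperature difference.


The thermocouple output V = sensitivity * dT.
V = 21.1 uV/C * 91 C
V = 1920.1 uV
V = 1.92 mV

1.92 mV


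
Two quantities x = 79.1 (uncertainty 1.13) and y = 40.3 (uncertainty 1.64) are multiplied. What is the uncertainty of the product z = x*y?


For a product z = x*y, the relative uncertainty is:
uz/z = sqrt((ux/x)^2 + (uy/y)^2)
Relative uncertainties: ux/x = 1.13/79.1 = 0.014286
uy/y = 1.64/40.3 = 0.040695
z = 79.1 * 40.3 = 3187.7
uz = 3187.7 * sqrt(0.014286^2 + 0.040695^2) = 137.485

137.485


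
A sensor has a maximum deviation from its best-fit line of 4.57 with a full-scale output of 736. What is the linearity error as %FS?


Linearity error = (max deviation / full scale) * 100%.
Linearity = (4.57 / 736) * 100
Linearity = 0.621 %FS

0.621 %FS


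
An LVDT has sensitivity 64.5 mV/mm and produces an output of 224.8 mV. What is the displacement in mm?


Displacement = Vout / sensitivity.
d = 224.8 / 64.5
d = 3.485 mm

3.485 mm


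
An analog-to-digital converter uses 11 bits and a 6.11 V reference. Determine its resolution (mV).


The resolution (LSB) of an ADC is Vref / 2^n.
LSB = 6.11 / 2^11
LSB = 6.11 / 2048
LSB = 0.0029834 V = 2.98339844 mV

2.98339844 mV


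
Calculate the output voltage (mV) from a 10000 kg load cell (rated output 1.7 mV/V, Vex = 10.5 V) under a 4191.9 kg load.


Vout = rated_output * Vex * (load / capacity).
Vout = 1.7 * 10.5 * (4191.9 / 10000)
Vout = 1.7 * 10.5 * 0.41919
Vout = 7.483 mV

7.483 mV


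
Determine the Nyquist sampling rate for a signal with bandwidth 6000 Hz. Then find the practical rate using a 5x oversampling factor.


By Nyquist theorem, fs_min = 2 * fmax.
fs_min = 2 * 6000 = 12000 Hz
Practical rate = 5 * fs_min = 5 * 12000 = 60000 Hz

fs_min = 12000 Hz, fs_practical = 60000 Hz


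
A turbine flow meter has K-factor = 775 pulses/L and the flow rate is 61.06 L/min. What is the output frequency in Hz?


Frequency = K * Q / 60 (converting L/min to L/s).
f = 775 * 61.06 / 60
f = 47321.5 / 60
f = 788.69 Hz

788.69 Hz


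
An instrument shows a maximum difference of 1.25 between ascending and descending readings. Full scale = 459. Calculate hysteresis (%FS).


Hysteresis = (max difference / full scale) * 100%.
H = (1.25 / 459) * 100
H = 0.272 %FS

0.272 %FS


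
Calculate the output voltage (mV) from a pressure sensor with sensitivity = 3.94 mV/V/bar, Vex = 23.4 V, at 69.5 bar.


Output = sensitivity * Vex * P.
Vout = 3.94 * 23.4 * 69.5
Vout = 92.196 * 69.5
Vout = 6407.62 mV

6407.62 mV


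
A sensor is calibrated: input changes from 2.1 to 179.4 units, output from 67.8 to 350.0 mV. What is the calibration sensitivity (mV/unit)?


Sensitivity = (y2 - y1) / (x2 - x1).
S = (350.0 - 67.8) / (179.4 - 2.1)
S = 282.2 / 177.3
S = 1.5917 mV/unit

1.5917 mV/unit


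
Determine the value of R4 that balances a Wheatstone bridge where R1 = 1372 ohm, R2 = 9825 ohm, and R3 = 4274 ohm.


At balance: R1*R4 = R2*R3, so R4 = R2*R3/R1.
R4 = 9825 * 4274 / 1372
R4 = 41992050 / 1372
R4 = 30606.45 ohm

30606.45 ohm


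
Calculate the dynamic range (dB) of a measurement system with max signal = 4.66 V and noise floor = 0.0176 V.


Dynamic range = 20 * log10(Vmax / Vnoise).
DR = 20 * log10(4.66 / 0.0176)
DR = 20 * log10(264.77)
DR = 48.46 dB

48.46 dB


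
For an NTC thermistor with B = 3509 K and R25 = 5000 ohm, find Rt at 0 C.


NTC thermistor equation: Rt = R25 * exp(B * (1/T - 1/T25)).
T in Kelvin: 273.15 K, T25 = 298.15 K
1/T - 1/T25 = 1/273.15 - 1/298.15 = 0.00030698
B * (1/T - 1/T25) = 3509 * 0.00030698 = 1.0772
Rt = 5000 * exp(1.0772) = 14681.9 ohm

14681.9 ohm


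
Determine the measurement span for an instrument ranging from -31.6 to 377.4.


Span = upper range - lower range.
Span = 377.4 - (-31.6)
Span = 409.0

409.0


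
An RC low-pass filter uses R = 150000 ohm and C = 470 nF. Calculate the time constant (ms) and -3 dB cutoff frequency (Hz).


Time constant: tau = R * C.
tau = 150000 * 4.70e-07 = 0.0705 s
tau = 70.5 ms
Cutoff frequency: fc = 1 / (2*pi*R*C).
fc = 1 / (2*pi*0.0705) = 2.26 Hz

tau = 70.5 ms, fc = 2.26 Hz


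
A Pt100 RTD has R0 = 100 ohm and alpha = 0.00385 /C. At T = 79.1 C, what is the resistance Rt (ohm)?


The RTD equation: Rt = R0 * (1 + alpha * T).
Rt = 100 * (1 + 0.00385 * 79.1)
Rt = 100 * (1 + 0.304535)
Rt = 100 * 1.304535
Rt = 130.453 ohm

130.453 ohm


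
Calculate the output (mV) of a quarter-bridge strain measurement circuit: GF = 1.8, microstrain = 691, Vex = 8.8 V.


Quarter bridge output: Vout = (GF * epsilon * Vex) / 4.
Vout = (1.8 * 691e-6 * 8.8) / 4
Vout = 0.01094544 / 4 V
Vout = 0.00273636 V = 2.7364 mV

2.7364 mV


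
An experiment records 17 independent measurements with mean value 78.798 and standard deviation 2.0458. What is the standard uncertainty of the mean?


The standard uncertainty for Type A evaluation is u = s / sqrt(n).
u = 2.0458 / sqrt(17)
u = 2.0458 / 4.1231
u = 0.4962

0.4962


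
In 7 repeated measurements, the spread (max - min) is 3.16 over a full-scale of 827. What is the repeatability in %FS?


Repeatability = (spread / full scale) * 100%.
R = (3.16 / 827) * 100
R = 0.382 %FS

0.382 %FS


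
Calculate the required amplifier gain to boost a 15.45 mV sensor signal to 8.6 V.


Gain = Vout / Vin (converting to same units).
G = 8.6 V / 15.45 mV
G = 8600.0 mV / 15.45 mV
G = 556.63

556.63


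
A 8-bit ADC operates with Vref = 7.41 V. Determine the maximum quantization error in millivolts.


The maximum quantization error is +/- LSB/2.
LSB = Vref / 2^n = 7.41 / 256 = 0.02894531 V
Max error = LSB / 2 = 0.02894531 / 2 = 0.01447266 V
Max error = 14.4727 mV

14.4727 mV


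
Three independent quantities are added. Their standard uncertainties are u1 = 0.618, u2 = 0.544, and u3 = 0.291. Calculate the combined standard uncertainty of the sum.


For a sum of independent quantities, uc = sqrt(u1^2 + u2^2 + u3^2).
uc = sqrt(0.618^2 + 0.544^2 + 0.291^2)
uc = sqrt(0.381924 + 0.295936 + 0.084681)
uc = 0.8732

0.8732


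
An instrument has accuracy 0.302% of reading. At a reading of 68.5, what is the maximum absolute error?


Absolute error = (accuracy% / 100) * reading.
Error = (0.302 / 100) * 68.5
Error = 0.00302 * 68.5
Error = 0.2069

0.2069


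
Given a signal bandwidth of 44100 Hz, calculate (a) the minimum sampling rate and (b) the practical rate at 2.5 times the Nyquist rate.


By Nyquist theorem, fs_min = 2 * fmax.
fs_min = 2 * 44100 = 88200 Hz
Practical rate = 2.5 * fs_min = 2.5 * 88200 = 220500 Hz

fs_min = 88200 Hz, fs_practical = 220500 Hz


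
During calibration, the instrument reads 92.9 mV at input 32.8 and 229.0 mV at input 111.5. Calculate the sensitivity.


Sensitivity = (y2 - y1) / (x2 - x1).
S = (229.0 - 92.9) / (111.5 - 32.8)
S = 136.1 / 78.7
S = 1.7294 mV/unit

1.7294 mV/unit


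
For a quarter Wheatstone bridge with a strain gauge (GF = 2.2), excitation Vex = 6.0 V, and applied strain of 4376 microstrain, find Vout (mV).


Quarter bridge output: Vout = (GF * epsilon * Vex) / 4.
Vout = (2.2 * 4376e-6 * 6.0) / 4
Vout = 0.0577632 / 4 V
Vout = 0.0144408 V = 14.4408 mV

14.4408 mV


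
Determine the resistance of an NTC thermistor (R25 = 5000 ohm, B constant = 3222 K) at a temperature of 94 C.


NTC thermistor equation: Rt = R25 * exp(B * (1/T - 1/T25)).
T in Kelvin: 367.15 K, T25 = 298.15 K
1/T - 1/T25 = 1/367.15 - 1/298.15 = -0.00063033
B * (1/T - 1/T25) = 3222 * -0.00063033 = -2.0309
Rt = 5000 * exp(-2.0309) = 656.1 ohm

656.1 ohm


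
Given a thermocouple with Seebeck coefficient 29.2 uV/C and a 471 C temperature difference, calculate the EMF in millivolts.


The thermocouple output V = sensitivity * dT.
V = 29.2 uV/C * 471 C
V = 13753.2 uV
V = 13.753 mV

13.753 mV


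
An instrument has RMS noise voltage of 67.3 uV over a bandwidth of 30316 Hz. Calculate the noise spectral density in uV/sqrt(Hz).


Noise spectral density = Vrms / sqrt(BW).
NSD = 67.3 / sqrt(30316)
NSD = 67.3 / 174.1149
NSD = 0.3865 uV/sqrt(Hz)

0.3865 uV/sqrt(Hz)


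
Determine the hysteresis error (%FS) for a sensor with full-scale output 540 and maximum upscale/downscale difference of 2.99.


Hysteresis = (max difference / full scale) * 100%.
H = (2.99 / 540) * 100
H = 0.554 %FS

0.554 %FS


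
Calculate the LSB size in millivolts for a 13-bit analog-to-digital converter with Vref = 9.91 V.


The resolution (LSB) of an ADC is Vref / 2^n.
LSB = 9.91 / 2^13
LSB = 9.91 / 8192
LSB = 0.00120972 V = 1.2097168 mV

1.2097168 mV


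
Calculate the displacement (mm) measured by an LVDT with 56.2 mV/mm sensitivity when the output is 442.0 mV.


Displacement = Vout / sensitivity.
d = 442.0 / 56.2
d = 7.865 mm

7.865 mm


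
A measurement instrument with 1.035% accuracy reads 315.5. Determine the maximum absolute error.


Absolute error = (accuracy% / 100) * reading.
Error = (1.035 / 100) * 315.5
Error = 0.01035 * 315.5
Error = 3.2654

3.2654


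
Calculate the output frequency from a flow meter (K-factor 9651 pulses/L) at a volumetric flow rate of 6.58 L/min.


Frequency = K * Q / 60 (converting L/min to L/s).
f = 9651 * 6.58 / 60
f = 63503.58 / 60
f = 1058.39 Hz

1058.39 Hz


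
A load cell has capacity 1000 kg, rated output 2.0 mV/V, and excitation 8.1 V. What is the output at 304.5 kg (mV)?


Vout = rated_output * Vex * (load / capacity).
Vout = 2.0 * 8.1 * (304.5 / 1000)
Vout = 2.0 * 8.1 * 0.3045
Vout = 4.933 mV

4.933 mV


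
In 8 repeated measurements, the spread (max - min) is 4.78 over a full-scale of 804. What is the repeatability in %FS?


Repeatability = (spread / full scale) * 100%.
R = (4.78 / 804) * 100
R = 0.595 %FS

0.595 %FS


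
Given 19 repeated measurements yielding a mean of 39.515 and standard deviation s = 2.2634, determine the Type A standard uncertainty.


The standard uncertainty for Type A evaluation is u = s / sqrt(n).
u = 2.2634 / sqrt(19)
u = 2.2634 / 4.3589
u = 0.5193

0.5193


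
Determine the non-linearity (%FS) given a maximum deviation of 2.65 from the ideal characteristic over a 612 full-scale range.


Linearity error = (max deviation / full scale) * 100%.
Linearity = (2.65 / 612) * 100
Linearity = 0.433 %FS

0.433 %FS


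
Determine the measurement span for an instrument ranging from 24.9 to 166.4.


Span = upper range - lower range.
Span = 166.4 - (24.9)
Span = 141.5

141.5


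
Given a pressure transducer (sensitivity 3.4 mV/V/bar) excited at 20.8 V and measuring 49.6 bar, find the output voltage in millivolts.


Output = sensitivity * Vex * P.
Vout = 3.4 * 20.8 * 49.6
Vout = 70.72 * 49.6
Vout = 3507.71 mV

3507.71 mV


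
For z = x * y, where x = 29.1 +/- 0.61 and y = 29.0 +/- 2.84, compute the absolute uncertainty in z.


For a product z = x*y, the relative uncertainty is:
uz/z = sqrt((ux/x)^2 + (uy/y)^2)
Relative uncertainties: ux/x = 0.61/29.1 = 0.020962
uy/y = 2.84/29.0 = 0.097931
z = 29.1 * 29.0 = 843.9
uz = 843.9 * sqrt(0.020962^2 + 0.097931^2) = 84.516

84.516


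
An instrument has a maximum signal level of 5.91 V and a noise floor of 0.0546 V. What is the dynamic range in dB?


Dynamic range = 20 * log10(Vmax / Vnoise).
DR = 20 * log10(5.91 / 0.0546)
DR = 20 * log10(108.24)
DR = 40.69 dB

40.69 dB


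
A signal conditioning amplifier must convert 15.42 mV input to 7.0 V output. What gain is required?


Gain = Vout / Vin (converting to same units).
G = 7.0 V / 15.42 mV
G = 7000.0 mV / 15.42 mV
G = 453.96

453.96


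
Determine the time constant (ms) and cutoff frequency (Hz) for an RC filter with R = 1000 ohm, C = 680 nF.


Time constant: tau = R * C.
tau = 1000 * 6.80e-07 = 0.00068 s
tau = 0.68 ms
Cutoff frequency: fc = 1 / (2*pi*R*C).
fc = 1 / (2*pi*0.00068) = 234.05 Hz

tau = 0.68 ms, fc = 234.05 Hz


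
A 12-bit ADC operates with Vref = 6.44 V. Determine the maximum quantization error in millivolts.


The maximum quantization error is +/- LSB/2.
LSB = Vref / 2^n = 6.44 / 4096 = 0.00157227 V
Max error = LSB / 2 = 0.00157227 / 2 = 0.00078613 V
Max error = 0.7861 mV

0.7861 mV


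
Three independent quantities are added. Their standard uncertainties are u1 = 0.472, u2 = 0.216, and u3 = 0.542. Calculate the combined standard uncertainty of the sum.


For a sum of independent quantities, uc = sqrt(u1^2 + u2^2 + u3^2).
uc = sqrt(0.472^2 + 0.216^2 + 0.542^2)
uc = sqrt(0.222784 + 0.046656 + 0.293764)
uc = 0.7505

0.7505


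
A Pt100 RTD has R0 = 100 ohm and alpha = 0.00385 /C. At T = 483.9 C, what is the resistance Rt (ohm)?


The RTD equation: Rt = R0 * (1 + alpha * T).
Rt = 100 * (1 + 0.00385 * 483.9)
Rt = 100 * (1 + 1.863015)
Rt = 100 * 2.863015
Rt = 286.301 ohm

286.301 ohm


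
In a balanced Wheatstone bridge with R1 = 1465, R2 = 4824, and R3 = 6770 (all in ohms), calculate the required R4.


At balance: R1*R4 = R2*R3, so R4 = R2*R3/R1.
R4 = 4824 * 6770 / 1465
R4 = 32658480 / 1465
R4 = 22292.48 ohm

22292.48 ohm


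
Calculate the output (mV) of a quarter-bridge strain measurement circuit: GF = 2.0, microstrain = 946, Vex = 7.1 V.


Quarter bridge output: Vout = (GF * epsilon * Vex) / 4.
Vout = (2.0 * 946e-6 * 7.1) / 4
Vout = 0.0134332 / 4 V
Vout = 0.0033583 V = 3.3583 mV

3.3583 mV


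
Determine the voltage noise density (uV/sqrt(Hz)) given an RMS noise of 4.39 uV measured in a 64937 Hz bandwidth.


Noise spectral density = Vrms / sqrt(BW).
NSD = 4.39 / sqrt(64937)
NSD = 4.39 / 254.8274
NSD = 0.0172 uV/sqrt(Hz)

0.0172 uV/sqrt(Hz)


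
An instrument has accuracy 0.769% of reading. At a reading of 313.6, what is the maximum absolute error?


Absolute error = (accuracy% / 100) * reading.
Error = (0.769 / 100) * 313.6
Error = 0.00769 * 313.6
Error = 2.4116

2.4116


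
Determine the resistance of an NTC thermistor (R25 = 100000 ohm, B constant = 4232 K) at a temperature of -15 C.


NTC thermistor equation: Rt = R25 * exp(B * (1/T - 1/T25)).
T in Kelvin: 258.15 K, T25 = 298.15 K
1/T - 1/T25 = 1/258.15 - 1/298.15 = 0.0005197
B * (1/T - 1/T25) = 4232 * 0.0005197 = 2.1994
Rt = 100000 * exp(2.1994) = 901934.8 ohm

901934.8 ohm


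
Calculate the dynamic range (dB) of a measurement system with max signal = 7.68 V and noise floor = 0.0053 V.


Dynamic range = 20 * log10(Vmax / Vnoise).
DR = 20 * log10(7.68 / 0.0053)
DR = 20 * log10(1449.06)
DR = 63.22 dB

63.22 dB


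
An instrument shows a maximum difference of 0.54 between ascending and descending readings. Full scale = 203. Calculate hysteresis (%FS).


Hysteresis = (max difference / full scale) * 100%.
H = (0.54 / 203) * 100
H = 0.266 %FS

0.266 %FS


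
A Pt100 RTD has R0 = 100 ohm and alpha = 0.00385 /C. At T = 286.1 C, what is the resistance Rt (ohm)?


The RTD equation: Rt = R0 * (1 + alpha * T).
Rt = 100 * (1 + 0.00385 * 286.1)
Rt = 100 * (1 + 1.101485)
Rt = 100 * 2.101485
Rt = 210.149 ohm

210.149 ohm


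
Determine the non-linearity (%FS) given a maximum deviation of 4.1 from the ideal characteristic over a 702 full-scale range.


Linearity error = (max deviation / full scale) * 100%.
Linearity = (4.1 / 702) * 100
Linearity = 0.584 %FS

0.584 %FS


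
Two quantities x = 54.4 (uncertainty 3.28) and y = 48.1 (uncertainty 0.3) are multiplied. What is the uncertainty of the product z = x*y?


For a product z = x*y, the relative uncertainty is:
uz/z = sqrt((ux/x)^2 + (uy/y)^2)
Relative uncertainties: ux/x = 3.28/54.4 = 0.060294
uy/y = 0.3/48.1 = 0.006237
z = 54.4 * 48.1 = 2616.6
uz = 2616.6 * sqrt(0.060294^2 + 0.006237^2) = 158.61

158.61


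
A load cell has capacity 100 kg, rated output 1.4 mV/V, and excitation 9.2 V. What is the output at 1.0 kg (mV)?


Vout = rated_output * Vex * (load / capacity).
Vout = 1.4 * 9.2 * (1.0 / 100)
Vout = 1.4 * 9.2 * 0.01
Vout = 0.129 mV

0.129 mV


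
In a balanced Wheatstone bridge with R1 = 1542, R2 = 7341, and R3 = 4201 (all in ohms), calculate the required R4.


At balance: R1*R4 = R2*R3, so R4 = R2*R3/R1.
R4 = 7341 * 4201 / 1542
R4 = 30839541 / 1542
R4 = 19999.7 ohm

19999.7 ohm


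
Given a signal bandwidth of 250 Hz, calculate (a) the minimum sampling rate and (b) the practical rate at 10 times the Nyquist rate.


By Nyquist theorem, fs_min = 2 * fmax.
fs_min = 2 * 250 = 500 Hz
Practical rate = 10 * fs_min = 10 * 500 = 5000 Hz

fs_min = 500 Hz, fs_practical = 5000 Hz


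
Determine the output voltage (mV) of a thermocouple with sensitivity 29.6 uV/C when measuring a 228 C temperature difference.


The thermocouple output V = sensitivity * dT.
V = 29.6 uV/C * 228 C
V = 6748.8 uV
V = 6.749 mV

6.749 mV


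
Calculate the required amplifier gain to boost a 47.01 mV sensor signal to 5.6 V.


Gain = Vout / Vin (converting to same units).
G = 5.6 V / 47.01 mV
G = 5600.0 mV / 47.01 mV
G = 119.12

119.12


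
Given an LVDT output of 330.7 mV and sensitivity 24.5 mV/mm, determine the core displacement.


Displacement = Vout / sensitivity.
d = 330.7 / 24.5
d = 13.498 mm

13.498 mm


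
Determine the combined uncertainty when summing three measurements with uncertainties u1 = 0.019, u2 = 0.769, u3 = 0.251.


For a sum of independent quantities, uc = sqrt(u1^2 + u2^2 + u3^2).
uc = sqrt(0.019^2 + 0.769^2 + 0.251^2)
uc = sqrt(0.000361 + 0.591361 + 0.063001)
uc = 0.8091

0.8091


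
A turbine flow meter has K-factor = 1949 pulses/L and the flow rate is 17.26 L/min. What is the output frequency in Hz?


Frequency = K * Q / 60 (converting L/min to L/s).
f = 1949 * 17.26 / 60
f = 33639.74 / 60
f = 560.66 Hz

560.66 Hz


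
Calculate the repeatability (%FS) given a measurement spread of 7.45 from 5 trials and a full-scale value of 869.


Repeatability = (spread / full scale) * 100%.
R = (7.45 / 869) * 100
R = 0.857 %FS

0.857 %FS


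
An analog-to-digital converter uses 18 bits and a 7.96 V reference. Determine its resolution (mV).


The resolution (LSB) of an ADC is Vref / 2^n.
LSB = 7.96 / 2^18
LSB = 7.96 / 262144
LSB = 3.036e-05 V = 0.03036499 mV

0.03036499 mV


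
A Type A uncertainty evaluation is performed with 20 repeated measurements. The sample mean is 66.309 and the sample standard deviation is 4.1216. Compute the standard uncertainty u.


The standard uncertainty for Type A evaluation is u = s / sqrt(n).
u = 4.1216 / sqrt(20)
u = 4.1216 / 4.4721
u = 0.9216

0.9216


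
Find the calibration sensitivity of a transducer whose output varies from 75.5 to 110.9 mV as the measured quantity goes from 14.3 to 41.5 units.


Sensitivity = (y2 - y1) / (x2 - x1).
S = (110.9 - 75.5) / (41.5 - 14.3)
S = 35.4 / 27.2
S = 1.3015 mV/unit

1.3015 mV/unit


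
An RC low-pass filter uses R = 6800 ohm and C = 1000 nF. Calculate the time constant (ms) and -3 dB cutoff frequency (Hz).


Time constant: tau = R * C.
tau = 6800 * 1.00e-06 = 0.0068 s
tau = 6.8 ms
Cutoff frequency: fc = 1 / (2*pi*R*C).
fc = 1 / (2*pi*0.0068) = 23.41 Hz

tau = 6.8 ms, fc = 23.41 Hz


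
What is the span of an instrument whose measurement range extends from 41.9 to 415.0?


Span = upper range - lower range.
Span = 415.0 - (41.9)
Span = 373.1

373.1


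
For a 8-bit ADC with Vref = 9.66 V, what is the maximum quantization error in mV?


The maximum quantization error is +/- LSB/2.
LSB = Vref / 2^n = 9.66 / 256 = 0.03773438 V
Max error = LSB / 2 = 0.03773438 / 2 = 0.01886719 V
Max error = 18.8672 mV

18.8672 mV


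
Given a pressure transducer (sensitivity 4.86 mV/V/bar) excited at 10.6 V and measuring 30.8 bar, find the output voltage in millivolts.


Output = sensitivity * Vex * P.
Vout = 4.86 * 10.6 * 30.8
Vout = 51.516 * 30.8
Vout = 1586.69 mV

1586.69 mV


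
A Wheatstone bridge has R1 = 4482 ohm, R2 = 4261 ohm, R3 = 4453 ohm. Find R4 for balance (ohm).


At balance: R1*R4 = R2*R3, so R4 = R2*R3/R1.
R4 = 4261 * 4453 / 4482
R4 = 18974233 / 4482
R4 = 4233.43 ohm

4233.43 ohm


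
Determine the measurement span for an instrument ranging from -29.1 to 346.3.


Span = upper range - lower range.
Span = 346.3 - (-29.1)
Span = 375.4

375.4


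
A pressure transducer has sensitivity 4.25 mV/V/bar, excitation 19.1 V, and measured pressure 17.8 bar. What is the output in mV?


Output = sensitivity * Vex * P.
Vout = 4.25 * 19.1 * 17.8
Vout = 81.175 * 17.8
Vout = 1444.92 mV

1444.92 mV


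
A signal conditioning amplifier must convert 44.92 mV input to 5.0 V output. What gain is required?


Gain = Vout / Vin (converting to same units).
G = 5.0 V / 44.92 mV
G = 5000.0 mV / 44.92 mV
G = 111.31

111.31


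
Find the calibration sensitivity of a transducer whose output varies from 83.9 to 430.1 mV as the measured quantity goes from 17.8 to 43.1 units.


Sensitivity = (y2 - y1) / (x2 - x1).
S = (430.1 - 83.9) / (43.1 - 17.8)
S = 346.2 / 25.3
S = 13.6838 mV/unit

13.6838 mV/unit


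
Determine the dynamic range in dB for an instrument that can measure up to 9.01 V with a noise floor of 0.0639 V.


Dynamic range = 20 * log10(Vmax / Vnoise).
DR = 20 * log10(9.01 / 0.0639)
DR = 20 * log10(141.0)
DR = 42.98 dB

42.98 dB


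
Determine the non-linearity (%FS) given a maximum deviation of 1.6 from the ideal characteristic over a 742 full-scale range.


Linearity error = (max deviation / full scale) * 100%.
Linearity = (1.6 / 742) * 100
Linearity = 0.216 %FS

0.216 %FS


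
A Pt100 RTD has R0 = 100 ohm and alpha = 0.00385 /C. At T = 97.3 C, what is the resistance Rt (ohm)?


The RTD equation: Rt = R0 * (1 + alpha * T).
Rt = 100 * (1 + 0.00385 * 97.3)
Rt = 100 * (1 + 0.374605)
Rt = 100 * 1.374605
Rt = 137.46 ohm

137.46 ohm


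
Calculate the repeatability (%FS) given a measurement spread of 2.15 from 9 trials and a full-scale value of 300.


Repeatability = (spread / full scale) * 100%.
R = (2.15 / 300) * 100
R = 0.717 %FS

0.717 %FS


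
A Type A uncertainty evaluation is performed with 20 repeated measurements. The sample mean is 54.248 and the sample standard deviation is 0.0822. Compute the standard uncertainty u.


The standard uncertainty for Type A evaluation is u = s / sqrt(n).
u = 0.0822 / sqrt(20)
u = 0.0822 / 4.4721
u = 0.0184

0.0184


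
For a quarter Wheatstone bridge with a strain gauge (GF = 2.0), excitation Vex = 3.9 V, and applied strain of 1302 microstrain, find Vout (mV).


Quarter bridge output: Vout = (GF * epsilon * Vex) / 4.
Vout = (2.0 * 1302e-6 * 3.9) / 4
Vout = 0.0101556 / 4 V
Vout = 0.0025389 V = 2.5389 mV

2.5389 mV


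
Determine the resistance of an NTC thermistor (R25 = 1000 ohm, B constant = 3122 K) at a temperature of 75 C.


NTC thermistor equation: Rt = R25 * exp(B * (1/T - 1/T25)).
T in Kelvin: 348.15 K, T25 = 298.15 K
1/T - 1/T25 = 1/348.15 - 1/298.15 = -0.00048169
B * (1/T - 1/T25) = 3122 * -0.00048169 = -1.5038
Rt = 1000 * exp(-1.5038) = 222.3 ohm

222.3 ohm


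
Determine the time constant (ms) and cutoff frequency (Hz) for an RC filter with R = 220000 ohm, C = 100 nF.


Time constant: tau = R * C.
tau = 220000 * 1.00e-07 = 0.022 s
tau = 22.0 ms
Cutoff frequency: fc = 1 / (2*pi*R*C).
fc = 1 / (2*pi*0.022) = 7.23 Hz

tau = 22.0 ms, fc = 7.23 Hz


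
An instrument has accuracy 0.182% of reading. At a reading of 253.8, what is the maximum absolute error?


Absolute error = (accuracy% / 100) * reading.
Error = (0.182 / 100) * 253.8
Error = 0.00182 * 253.8
Error = 0.4619

0.4619


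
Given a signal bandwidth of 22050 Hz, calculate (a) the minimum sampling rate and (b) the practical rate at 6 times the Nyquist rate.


By Nyquist theorem, fs_min = 2 * fmax.
fs_min = 2 * 22050 = 44100 Hz
Practical rate = 6 * fs_min = 6 * 44100 = 264600 Hz

fs_min = 44100 Hz, fs_practical = 264600 Hz


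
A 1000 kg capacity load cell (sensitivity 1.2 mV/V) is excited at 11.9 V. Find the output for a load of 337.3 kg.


Vout = rated_output * Vex * (load / capacity).
Vout = 1.2 * 11.9 * (337.3 / 1000)
Vout = 1.2 * 11.9 * 0.3373
Vout = 4.817 mV

4.817 mV


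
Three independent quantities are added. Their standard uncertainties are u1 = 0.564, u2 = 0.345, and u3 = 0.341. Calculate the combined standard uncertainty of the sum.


For a sum of independent quantities, uc = sqrt(u1^2 + u2^2 + u3^2).
uc = sqrt(0.564^2 + 0.345^2 + 0.341^2)
uc = sqrt(0.318096 + 0.119025 + 0.116281)
uc = 0.7439

0.7439


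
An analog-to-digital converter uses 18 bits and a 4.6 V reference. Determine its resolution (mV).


The resolution (LSB) of an ADC is Vref / 2^n.
LSB = 4.6 / 2^18
LSB = 4.6 / 262144
LSB = 1.755e-05 V = 0.01754761 mV

0.01754761 mV


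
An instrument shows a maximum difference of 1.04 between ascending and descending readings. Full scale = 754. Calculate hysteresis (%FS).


Hysteresis = (max difference / full scale) * 100%.
H = (1.04 / 754) * 100
H = 0.138 %FS

0.138 %FS


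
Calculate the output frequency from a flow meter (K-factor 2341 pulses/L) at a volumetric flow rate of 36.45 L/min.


Frequency = K * Q / 60 (converting L/min to L/s).
f = 2341 * 36.45 / 60
f = 85329.45 / 60
f = 1422.16 Hz

1422.16 Hz


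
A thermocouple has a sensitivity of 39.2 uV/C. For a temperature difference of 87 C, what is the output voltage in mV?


The thermocouple output V = sensitivity * dT.
V = 39.2 uV/C * 87 C
V = 3410.4 uV
V = 3.41 mV

3.41 mV


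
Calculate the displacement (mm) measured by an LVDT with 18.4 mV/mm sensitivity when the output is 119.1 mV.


Displacement = Vout / sensitivity.
d = 119.1 / 18.4
d = 6.473 mm

6.473 mm


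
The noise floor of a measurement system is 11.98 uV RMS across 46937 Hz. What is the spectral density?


Noise spectral density = Vrms / sqrt(BW).
NSD = 11.98 / sqrt(46937)
NSD = 11.98 / 216.6495
NSD = 0.0553 uV/sqrt(Hz)

0.0553 uV/sqrt(Hz)


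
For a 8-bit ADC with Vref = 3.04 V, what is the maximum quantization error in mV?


The maximum quantization error is +/- LSB/2.
LSB = Vref / 2^n = 3.04 / 256 = 0.011875 V
Max error = LSB / 2 = 0.011875 / 2 = 0.0059375 V
Max error = 5.9375 mV

5.9375 mV


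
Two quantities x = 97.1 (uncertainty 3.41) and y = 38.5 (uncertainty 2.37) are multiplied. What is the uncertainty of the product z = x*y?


For a product z = x*y, the relative uncertainty is:
uz/z = sqrt((ux/x)^2 + (uy/y)^2)
Relative uncertainties: ux/x = 3.41/97.1 = 0.035118
uy/y = 2.37/38.5 = 0.061558
z = 97.1 * 38.5 = 3738.3
uz = 3738.3 * sqrt(0.035118^2 + 0.061558^2) = 264.942

264.942


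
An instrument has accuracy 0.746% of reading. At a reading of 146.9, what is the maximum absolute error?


Absolute error = (accuracy% / 100) * reading.
Error = (0.746 / 100) * 146.9
Error = 0.00746 * 146.9
Error = 1.0959

1.0959


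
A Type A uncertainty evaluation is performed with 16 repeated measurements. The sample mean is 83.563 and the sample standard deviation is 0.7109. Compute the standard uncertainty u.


The standard uncertainty for Type A evaluation is u = s / sqrt(n).
u = 0.7109 / sqrt(16)
u = 0.7109 / 4.0
u = 0.1777

0.1777


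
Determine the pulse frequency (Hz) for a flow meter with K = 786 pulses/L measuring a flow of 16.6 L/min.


Frequency = K * Q / 60 (converting L/min to L/s).
f = 786 * 16.6 / 60
f = 13047.6 / 60
f = 217.46 Hz

217.46 Hz


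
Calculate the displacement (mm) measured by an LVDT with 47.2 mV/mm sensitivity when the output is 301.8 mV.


Displacement = Vout / sensitivity.
d = 301.8 / 47.2
d = 6.394 mm

6.394 mm


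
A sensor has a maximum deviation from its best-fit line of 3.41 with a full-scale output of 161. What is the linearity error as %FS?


Linearity error = (max deviation / full scale) * 100%.
Linearity = (3.41 / 161) * 100
Linearity = 2.118 %FS

2.118 %FS


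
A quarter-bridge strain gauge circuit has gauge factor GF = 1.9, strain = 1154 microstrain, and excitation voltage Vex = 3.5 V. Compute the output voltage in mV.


Quarter bridge output: Vout = (GF * epsilon * Vex) / 4.
Vout = (1.9 * 1154e-6 * 3.5) / 4
Vout = 0.0076741 / 4 V
Vout = 0.00191852 V = 1.9185 mV

1.9185 mV


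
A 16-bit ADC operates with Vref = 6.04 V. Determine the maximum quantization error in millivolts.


The maximum quantization error is +/- LSB/2.
LSB = Vref / 2^n = 6.04 / 65536 = 9.216e-05 V
Max error = LSB / 2 = 9.216e-05 / 2 = 4.608e-05 V
Max error = 0.0461 mV

0.0461 mV


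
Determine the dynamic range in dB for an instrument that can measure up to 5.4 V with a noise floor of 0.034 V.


Dynamic range = 20 * log10(Vmax / Vnoise).
DR = 20 * log10(5.4 / 0.034)
DR = 20 * log10(158.82)
DR = 44.02 dB

44.02 dB


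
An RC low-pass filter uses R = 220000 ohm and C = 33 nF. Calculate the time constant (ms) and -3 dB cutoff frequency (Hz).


Time constant: tau = R * C.
tau = 220000 * 3.30e-08 = 0.00726 s
tau = 7.26 ms
Cutoff frequency: fc = 1 / (2*pi*R*C).
fc = 1 / (2*pi*0.00726) = 21.92 Hz

tau = 7.26 ms, fc = 21.92 Hz


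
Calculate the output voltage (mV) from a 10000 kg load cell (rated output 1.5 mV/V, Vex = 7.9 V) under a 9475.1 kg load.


Vout = rated_output * Vex * (load / capacity).
Vout = 1.5 * 7.9 * (9475.1 / 10000)
Vout = 1.5 * 7.9 * 0.94751
Vout = 11.228 mV

11.228 mV


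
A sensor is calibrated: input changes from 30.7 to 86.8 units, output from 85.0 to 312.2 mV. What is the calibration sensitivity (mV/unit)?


Sensitivity = (y2 - y1) / (x2 - x1).
S = (312.2 - 85.0) / (86.8 - 30.7)
S = 227.2 / 56.1
S = 4.0499 mV/unit

4.0499 mV/unit


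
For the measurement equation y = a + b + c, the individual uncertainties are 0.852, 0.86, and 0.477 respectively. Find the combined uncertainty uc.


For a sum of independent quantities, uc = sqrt(u1^2 + u2^2 + u3^2).
uc = sqrt(0.852^2 + 0.86^2 + 0.477^2)
uc = sqrt(0.725904 + 0.7396 + 0.227529)
uc = 1.3012

1.3012


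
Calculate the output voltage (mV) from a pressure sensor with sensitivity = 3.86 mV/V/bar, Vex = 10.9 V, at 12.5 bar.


Output = sensitivity * Vex * P.
Vout = 3.86 * 10.9 * 12.5
Vout = 42.074 * 12.5
Vout = 525.92 mV

525.92 mV


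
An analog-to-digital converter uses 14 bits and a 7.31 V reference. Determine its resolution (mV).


The resolution (LSB) of an ADC is Vref / 2^n.
LSB = 7.31 / 2^14
LSB = 7.31 / 16384
LSB = 0.00044617 V = 0.44616699 mV

0.44616699 mV


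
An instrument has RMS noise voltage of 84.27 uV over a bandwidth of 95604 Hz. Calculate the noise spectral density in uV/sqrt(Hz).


Noise spectral density = Vrms / sqrt(BW).
NSD = 84.27 / sqrt(95604)
NSD = 84.27 / 309.199
NSD = 0.2725 uV/sqrt(Hz)

0.2725 uV/sqrt(Hz)


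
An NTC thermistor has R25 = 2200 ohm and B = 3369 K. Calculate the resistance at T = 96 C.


NTC thermistor equation: Rt = R25 * exp(B * (1/T - 1/T25)).
T in Kelvin: 369.15 K, T25 = 298.15 K
1/T - 1/T25 = 1/369.15 - 1/298.15 = -0.00064509
B * (1/T - 1/T25) = 3369 * -0.00064509 = -2.1733
Rt = 2200 * exp(-2.1733) = 250.4 ohm

250.4 ohm


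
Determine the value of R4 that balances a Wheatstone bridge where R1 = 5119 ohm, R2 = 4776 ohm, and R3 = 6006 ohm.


At balance: R1*R4 = R2*R3, so R4 = R2*R3/R1.
R4 = 4776 * 6006 / 5119
R4 = 28684656 / 5119
R4 = 5603.57 ohm

5603.57 ohm


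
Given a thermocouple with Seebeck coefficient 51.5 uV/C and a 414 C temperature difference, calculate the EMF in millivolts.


The thermocouple output V = sensitivity * dT.
V = 51.5 uV/C * 414 C
V = 21321.0 uV
V = 21.321 mV

21.321 mV


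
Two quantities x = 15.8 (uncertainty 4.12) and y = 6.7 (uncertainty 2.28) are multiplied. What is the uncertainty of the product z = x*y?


For a product z = x*y, the relative uncertainty is:
uz/z = sqrt((ux/x)^2 + (uy/y)^2)
Relative uncertainties: ux/x = 4.12/15.8 = 0.260759
uy/y = 2.28/6.7 = 0.340299
z = 15.8 * 6.7 = 105.9
uz = 105.9 * sqrt(0.260759^2 + 0.340299^2) = 45.384

45.384


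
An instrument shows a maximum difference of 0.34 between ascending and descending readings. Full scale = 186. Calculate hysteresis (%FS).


Hysteresis = (max difference / full scale) * 100%.
H = (0.34 / 186) * 100
H = 0.183 %FS

0.183 %FS


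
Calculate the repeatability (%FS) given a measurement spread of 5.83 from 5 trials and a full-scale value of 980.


Repeatability = (spread / full scale) * 100%.
R = (5.83 / 980) * 100
R = 0.595 %FS

0.595 %FS


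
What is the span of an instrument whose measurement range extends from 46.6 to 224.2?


Span = upper range - lower range.
Span = 224.2 - (46.6)
Span = 177.6

177.6


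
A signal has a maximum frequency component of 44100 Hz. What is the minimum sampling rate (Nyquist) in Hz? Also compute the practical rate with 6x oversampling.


By Nyquist theorem, fs_min = 2 * fmax.
fs_min = 2 * 44100 = 88200 Hz
Practical rate = 6 * fs_min = 6 * 88200 = 529200 Hz

fs_min = 88200 Hz, fs_practical = 529200 Hz


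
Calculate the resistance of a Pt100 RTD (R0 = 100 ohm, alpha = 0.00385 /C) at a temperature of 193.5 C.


The RTD equation: Rt = R0 * (1 + alpha * T).
Rt = 100 * (1 + 0.00385 * 193.5)
Rt = 100 * (1 + 0.744975)
Rt = 100 * 1.744975
Rt = 174.498 ohm

174.498 ohm


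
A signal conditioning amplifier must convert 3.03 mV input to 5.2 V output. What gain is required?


Gain = Vout / Vin (converting to same units).
G = 5.2 V / 3.03 mV
G = 5200.0 mV / 3.03 mV
G = 1716.17

1716.17


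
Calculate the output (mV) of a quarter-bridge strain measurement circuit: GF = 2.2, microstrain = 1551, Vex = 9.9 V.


Quarter bridge output: Vout = (GF * epsilon * Vex) / 4.
Vout = (2.2 * 1551e-6 * 9.9) / 4
Vout = 0.03378078 / 4 V
Vout = 0.0084452 V = 8.4452 mV

8.4452 mV


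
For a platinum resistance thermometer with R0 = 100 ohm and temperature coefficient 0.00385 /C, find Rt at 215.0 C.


The RTD equation: Rt = R0 * (1 + alpha * T).
Rt = 100 * (1 + 0.00385 * 215.0)
Rt = 100 * (1 + 0.82775)
Rt = 100 * 1.82775
Rt = 182.775 ohm

182.775 ohm


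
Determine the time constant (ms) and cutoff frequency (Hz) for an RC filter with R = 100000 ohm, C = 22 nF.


Time constant: tau = R * C.
tau = 100000 * 2.20e-08 = 0.0022 s
tau = 2.2 ms
Cutoff frequency: fc = 1 / (2*pi*R*C).
fc = 1 / (2*pi*0.0022) = 72.34 Hz

tau = 2.2 ms, fc = 72.34 Hz


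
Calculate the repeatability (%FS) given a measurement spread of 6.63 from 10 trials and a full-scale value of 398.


Repeatability = (spread / full scale) * 100%.
R = (6.63 / 398) * 100
R = 1.666 %FS

1.666 %FS


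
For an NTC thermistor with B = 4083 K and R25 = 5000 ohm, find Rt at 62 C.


NTC thermistor equation: Rt = R25 * exp(B * (1/T - 1/T25)).
T in Kelvin: 335.15 K, T25 = 298.15 K
1/T - 1/T25 = 1/335.15 - 1/298.15 = -0.00037028
B * (1/T - 1/T25) = 4083 * -0.00037028 = -1.5118
Rt = 5000 * exp(-1.5118) = 1102.5 ohm

1102.5 ohm


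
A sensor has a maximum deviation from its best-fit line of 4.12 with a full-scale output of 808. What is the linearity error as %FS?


Linearity error = (max deviation / full scale) * 100%.
Linearity = (4.12 / 808) * 100
Linearity = 0.51 %FS

0.51 %FS
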